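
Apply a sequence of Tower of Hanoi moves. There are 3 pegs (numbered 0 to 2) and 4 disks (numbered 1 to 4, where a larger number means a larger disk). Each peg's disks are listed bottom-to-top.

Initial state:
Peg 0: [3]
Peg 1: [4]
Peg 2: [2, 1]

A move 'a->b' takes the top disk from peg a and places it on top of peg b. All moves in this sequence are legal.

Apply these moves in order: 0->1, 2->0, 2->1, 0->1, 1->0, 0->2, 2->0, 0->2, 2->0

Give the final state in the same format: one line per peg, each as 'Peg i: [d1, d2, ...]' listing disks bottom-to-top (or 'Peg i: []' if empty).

After move 1 (0->1):
Peg 0: []
Peg 1: [4, 3]
Peg 2: [2, 1]

After move 2 (2->0):
Peg 0: [1]
Peg 1: [4, 3]
Peg 2: [2]

After move 3 (2->1):
Peg 0: [1]
Peg 1: [4, 3, 2]
Peg 2: []

After move 4 (0->1):
Peg 0: []
Peg 1: [4, 3, 2, 1]
Peg 2: []

After move 5 (1->0):
Peg 0: [1]
Peg 1: [4, 3, 2]
Peg 2: []

After move 6 (0->2):
Peg 0: []
Peg 1: [4, 3, 2]
Peg 2: [1]

After move 7 (2->0):
Peg 0: [1]
Peg 1: [4, 3, 2]
Peg 2: []

After move 8 (0->2):
Peg 0: []
Peg 1: [4, 3, 2]
Peg 2: [1]

After move 9 (2->0):
Peg 0: [1]
Peg 1: [4, 3, 2]
Peg 2: []

Answer: Peg 0: [1]
Peg 1: [4, 3, 2]
Peg 2: []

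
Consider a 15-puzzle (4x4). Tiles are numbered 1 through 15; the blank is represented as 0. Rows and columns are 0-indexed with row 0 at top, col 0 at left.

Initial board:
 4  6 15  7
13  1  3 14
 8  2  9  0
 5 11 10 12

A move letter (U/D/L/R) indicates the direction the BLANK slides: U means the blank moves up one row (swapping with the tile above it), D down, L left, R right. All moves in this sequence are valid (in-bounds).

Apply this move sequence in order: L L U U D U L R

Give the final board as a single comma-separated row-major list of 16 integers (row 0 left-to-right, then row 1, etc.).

Answer: 4, 0, 15, 7, 13, 6, 3, 14, 8, 1, 2, 9, 5, 11, 10, 12

Derivation:
After move 1 (L):
 4  6 15  7
13  1  3 14
 8  2  0  9
 5 11 10 12

After move 2 (L):
 4  6 15  7
13  1  3 14
 8  0  2  9
 5 11 10 12

After move 3 (U):
 4  6 15  7
13  0  3 14
 8  1  2  9
 5 11 10 12

After move 4 (U):
 4  0 15  7
13  6  3 14
 8  1  2  9
 5 11 10 12

After move 5 (D):
 4  6 15  7
13  0  3 14
 8  1  2  9
 5 11 10 12

After move 6 (U):
 4  0 15  7
13  6  3 14
 8  1  2  9
 5 11 10 12

After move 7 (L):
 0  4 15  7
13  6  3 14
 8  1  2  9
 5 11 10 12

After move 8 (R):
 4  0 15  7
13  6  3 14
 8  1  2  9
 5 11 10 12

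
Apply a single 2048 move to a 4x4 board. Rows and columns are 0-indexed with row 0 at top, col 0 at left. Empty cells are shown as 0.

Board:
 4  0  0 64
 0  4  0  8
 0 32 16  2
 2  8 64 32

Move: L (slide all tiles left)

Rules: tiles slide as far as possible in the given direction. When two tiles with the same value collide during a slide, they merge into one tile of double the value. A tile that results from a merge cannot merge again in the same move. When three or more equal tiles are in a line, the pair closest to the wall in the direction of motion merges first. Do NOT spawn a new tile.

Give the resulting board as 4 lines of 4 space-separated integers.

Answer:  4 64  0  0
 4  8  0  0
32 16  2  0
 2  8 64 32

Derivation:
Slide left:
row 0: [4, 0, 0, 64] -> [4, 64, 0, 0]
row 1: [0, 4, 0, 8] -> [4, 8, 0, 0]
row 2: [0, 32, 16, 2] -> [32, 16, 2, 0]
row 3: [2, 8, 64, 32] -> [2, 8, 64, 32]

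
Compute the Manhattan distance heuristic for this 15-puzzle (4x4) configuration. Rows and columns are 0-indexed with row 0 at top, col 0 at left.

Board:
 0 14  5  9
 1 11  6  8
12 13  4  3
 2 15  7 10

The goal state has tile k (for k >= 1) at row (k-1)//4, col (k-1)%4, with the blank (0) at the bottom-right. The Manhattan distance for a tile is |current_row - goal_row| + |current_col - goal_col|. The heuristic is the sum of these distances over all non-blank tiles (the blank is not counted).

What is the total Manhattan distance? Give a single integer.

Answer: 36

Derivation:
Tile 14: (0,1)->(3,1) = 3
Tile 5: (0,2)->(1,0) = 3
Tile 9: (0,3)->(2,0) = 5
Tile 1: (1,0)->(0,0) = 1
Tile 11: (1,1)->(2,2) = 2
Tile 6: (1,2)->(1,1) = 1
Tile 8: (1,3)->(1,3) = 0
Tile 12: (2,0)->(2,3) = 3
Tile 13: (2,1)->(3,0) = 2
Tile 4: (2,2)->(0,3) = 3
Tile 3: (2,3)->(0,2) = 3
Tile 2: (3,0)->(0,1) = 4
Tile 15: (3,1)->(3,2) = 1
Tile 7: (3,2)->(1,2) = 2
Tile 10: (3,3)->(2,1) = 3
Sum: 3 + 3 + 5 + 1 + 2 + 1 + 0 + 3 + 2 + 3 + 3 + 4 + 1 + 2 + 3 = 36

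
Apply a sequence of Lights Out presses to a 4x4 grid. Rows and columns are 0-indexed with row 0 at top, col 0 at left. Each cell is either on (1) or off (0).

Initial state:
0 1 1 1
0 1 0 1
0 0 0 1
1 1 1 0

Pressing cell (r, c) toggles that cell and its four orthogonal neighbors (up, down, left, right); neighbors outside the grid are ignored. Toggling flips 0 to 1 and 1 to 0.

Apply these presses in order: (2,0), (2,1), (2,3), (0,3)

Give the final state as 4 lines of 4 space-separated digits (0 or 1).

Answer: 0 1 0 0
1 0 0 1
0 0 0 0
0 0 1 1

Derivation:
After press 1 at (2,0):
0 1 1 1
1 1 0 1
1 1 0 1
0 1 1 0

After press 2 at (2,1):
0 1 1 1
1 0 0 1
0 0 1 1
0 0 1 0

After press 3 at (2,3):
0 1 1 1
1 0 0 0
0 0 0 0
0 0 1 1

After press 4 at (0,3):
0 1 0 0
1 0 0 1
0 0 0 0
0 0 1 1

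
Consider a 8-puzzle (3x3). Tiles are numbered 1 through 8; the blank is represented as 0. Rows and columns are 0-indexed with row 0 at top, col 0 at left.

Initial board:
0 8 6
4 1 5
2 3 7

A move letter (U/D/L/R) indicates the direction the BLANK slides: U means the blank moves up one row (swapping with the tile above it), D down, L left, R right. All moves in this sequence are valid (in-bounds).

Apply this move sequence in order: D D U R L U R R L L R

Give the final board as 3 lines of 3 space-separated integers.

Answer: 8 0 6
4 1 5
2 3 7

Derivation:
After move 1 (D):
4 8 6
0 1 5
2 3 7

After move 2 (D):
4 8 6
2 1 5
0 3 7

After move 3 (U):
4 8 6
0 1 5
2 3 7

After move 4 (R):
4 8 6
1 0 5
2 3 7

After move 5 (L):
4 8 6
0 1 5
2 3 7

After move 6 (U):
0 8 6
4 1 5
2 3 7

After move 7 (R):
8 0 6
4 1 5
2 3 7

After move 8 (R):
8 6 0
4 1 5
2 3 7

After move 9 (L):
8 0 6
4 1 5
2 3 7

After move 10 (L):
0 8 6
4 1 5
2 3 7

After move 11 (R):
8 0 6
4 1 5
2 3 7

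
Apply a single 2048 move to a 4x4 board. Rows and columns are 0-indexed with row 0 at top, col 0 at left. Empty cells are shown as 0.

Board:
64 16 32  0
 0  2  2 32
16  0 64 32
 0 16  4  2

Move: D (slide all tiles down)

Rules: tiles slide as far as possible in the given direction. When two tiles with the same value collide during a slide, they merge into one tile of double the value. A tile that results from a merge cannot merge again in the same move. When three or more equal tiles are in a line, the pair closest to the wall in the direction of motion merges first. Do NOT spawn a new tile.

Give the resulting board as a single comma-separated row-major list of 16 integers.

Answer: 0, 0, 32, 0, 0, 16, 2, 0, 64, 2, 64, 64, 16, 16, 4, 2

Derivation:
Slide down:
col 0: [64, 0, 16, 0] -> [0, 0, 64, 16]
col 1: [16, 2, 0, 16] -> [0, 16, 2, 16]
col 2: [32, 2, 64, 4] -> [32, 2, 64, 4]
col 3: [0, 32, 32, 2] -> [0, 0, 64, 2]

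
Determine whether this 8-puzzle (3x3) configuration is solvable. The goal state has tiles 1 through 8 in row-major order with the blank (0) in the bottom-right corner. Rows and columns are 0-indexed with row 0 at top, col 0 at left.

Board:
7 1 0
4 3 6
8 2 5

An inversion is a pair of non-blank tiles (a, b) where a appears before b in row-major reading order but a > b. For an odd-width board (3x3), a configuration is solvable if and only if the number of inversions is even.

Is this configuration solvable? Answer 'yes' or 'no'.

Inversions (pairs i<j in row-major order where tile[i] > tile[j] > 0): 13
13 is odd, so the puzzle is not solvable.

Answer: no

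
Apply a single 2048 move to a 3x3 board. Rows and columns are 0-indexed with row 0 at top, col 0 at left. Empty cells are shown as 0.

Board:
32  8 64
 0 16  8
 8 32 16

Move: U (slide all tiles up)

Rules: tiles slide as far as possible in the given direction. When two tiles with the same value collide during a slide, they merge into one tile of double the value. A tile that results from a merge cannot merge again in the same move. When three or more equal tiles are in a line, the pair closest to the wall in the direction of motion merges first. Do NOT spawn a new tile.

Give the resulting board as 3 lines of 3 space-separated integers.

Slide up:
col 0: [32, 0, 8] -> [32, 8, 0]
col 1: [8, 16, 32] -> [8, 16, 32]
col 2: [64, 8, 16] -> [64, 8, 16]

Answer: 32  8 64
 8 16  8
 0 32 16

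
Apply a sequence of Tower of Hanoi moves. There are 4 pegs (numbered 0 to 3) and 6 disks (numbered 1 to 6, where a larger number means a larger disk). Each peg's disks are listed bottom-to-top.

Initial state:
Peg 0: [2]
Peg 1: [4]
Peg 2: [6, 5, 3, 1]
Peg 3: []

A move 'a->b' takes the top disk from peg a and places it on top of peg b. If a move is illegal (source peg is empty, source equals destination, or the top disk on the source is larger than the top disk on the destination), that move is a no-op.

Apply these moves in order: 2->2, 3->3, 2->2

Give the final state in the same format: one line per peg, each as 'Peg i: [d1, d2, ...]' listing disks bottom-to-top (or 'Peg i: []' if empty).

After move 1 (2->2):
Peg 0: [2]
Peg 1: [4]
Peg 2: [6, 5, 3, 1]
Peg 3: []

After move 2 (3->3):
Peg 0: [2]
Peg 1: [4]
Peg 2: [6, 5, 3, 1]
Peg 3: []

After move 3 (2->2):
Peg 0: [2]
Peg 1: [4]
Peg 2: [6, 5, 3, 1]
Peg 3: []

Answer: Peg 0: [2]
Peg 1: [4]
Peg 2: [6, 5, 3, 1]
Peg 3: []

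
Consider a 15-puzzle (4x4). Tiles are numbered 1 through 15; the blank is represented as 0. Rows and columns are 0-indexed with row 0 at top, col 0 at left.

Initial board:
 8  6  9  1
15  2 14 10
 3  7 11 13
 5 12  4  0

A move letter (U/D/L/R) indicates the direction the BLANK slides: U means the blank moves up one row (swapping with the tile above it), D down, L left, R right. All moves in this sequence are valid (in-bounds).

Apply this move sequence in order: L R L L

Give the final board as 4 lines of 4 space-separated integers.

After move 1 (L):
 8  6  9  1
15  2 14 10
 3  7 11 13
 5 12  0  4

After move 2 (R):
 8  6  9  1
15  2 14 10
 3  7 11 13
 5 12  4  0

After move 3 (L):
 8  6  9  1
15  2 14 10
 3  7 11 13
 5 12  0  4

After move 4 (L):
 8  6  9  1
15  2 14 10
 3  7 11 13
 5  0 12  4

Answer:  8  6  9  1
15  2 14 10
 3  7 11 13
 5  0 12  4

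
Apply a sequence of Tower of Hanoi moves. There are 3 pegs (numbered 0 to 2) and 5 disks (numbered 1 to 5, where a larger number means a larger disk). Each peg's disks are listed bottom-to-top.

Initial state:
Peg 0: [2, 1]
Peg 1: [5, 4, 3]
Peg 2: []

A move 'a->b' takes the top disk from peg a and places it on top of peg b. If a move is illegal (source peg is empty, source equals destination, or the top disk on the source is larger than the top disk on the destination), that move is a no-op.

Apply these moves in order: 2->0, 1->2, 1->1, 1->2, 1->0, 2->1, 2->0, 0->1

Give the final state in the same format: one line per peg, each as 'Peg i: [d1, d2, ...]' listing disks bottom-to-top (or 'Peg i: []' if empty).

Answer: Peg 0: [2]
Peg 1: [5, 4, 3, 1]
Peg 2: []

Derivation:
After move 1 (2->0):
Peg 0: [2, 1]
Peg 1: [5, 4, 3]
Peg 2: []

After move 2 (1->2):
Peg 0: [2, 1]
Peg 1: [5, 4]
Peg 2: [3]

After move 3 (1->1):
Peg 0: [2, 1]
Peg 1: [5, 4]
Peg 2: [3]

After move 4 (1->2):
Peg 0: [2, 1]
Peg 1: [5, 4]
Peg 2: [3]

After move 5 (1->0):
Peg 0: [2, 1]
Peg 1: [5, 4]
Peg 2: [3]

After move 6 (2->1):
Peg 0: [2, 1]
Peg 1: [5, 4, 3]
Peg 2: []

After move 7 (2->0):
Peg 0: [2, 1]
Peg 1: [5, 4, 3]
Peg 2: []

After move 8 (0->1):
Peg 0: [2]
Peg 1: [5, 4, 3, 1]
Peg 2: []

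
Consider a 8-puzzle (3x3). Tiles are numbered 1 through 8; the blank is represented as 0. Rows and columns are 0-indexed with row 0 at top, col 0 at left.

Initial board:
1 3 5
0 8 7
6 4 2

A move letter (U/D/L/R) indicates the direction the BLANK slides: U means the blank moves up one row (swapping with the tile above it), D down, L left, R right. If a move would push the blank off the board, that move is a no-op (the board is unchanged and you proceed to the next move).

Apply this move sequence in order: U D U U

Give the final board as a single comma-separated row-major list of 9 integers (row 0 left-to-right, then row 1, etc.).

Answer: 0, 3, 5, 1, 8, 7, 6, 4, 2

Derivation:
After move 1 (U):
0 3 5
1 8 7
6 4 2

After move 2 (D):
1 3 5
0 8 7
6 4 2

After move 3 (U):
0 3 5
1 8 7
6 4 2

After move 4 (U):
0 3 5
1 8 7
6 4 2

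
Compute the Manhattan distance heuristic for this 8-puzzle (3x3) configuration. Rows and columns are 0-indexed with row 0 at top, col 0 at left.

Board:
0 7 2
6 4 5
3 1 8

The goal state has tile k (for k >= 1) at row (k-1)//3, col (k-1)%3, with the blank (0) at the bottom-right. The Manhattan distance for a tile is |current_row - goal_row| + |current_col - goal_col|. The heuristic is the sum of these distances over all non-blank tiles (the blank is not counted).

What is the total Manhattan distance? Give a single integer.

Answer: 16

Derivation:
Tile 7: (0,1)->(2,0) = 3
Tile 2: (0,2)->(0,1) = 1
Tile 6: (1,0)->(1,2) = 2
Tile 4: (1,1)->(1,0) = 1
Tile 5: (1,2)->(1,1) = 1
Tile 3: (2,0)->(0,2) = 4
Tile 1: (2,1)->(0,0) = 3
Tile 8: (2,2)->(2,1) = 1
Sum: 3 + 1 + 2 + 1 + 1 + 4 + 3 + 1 = 16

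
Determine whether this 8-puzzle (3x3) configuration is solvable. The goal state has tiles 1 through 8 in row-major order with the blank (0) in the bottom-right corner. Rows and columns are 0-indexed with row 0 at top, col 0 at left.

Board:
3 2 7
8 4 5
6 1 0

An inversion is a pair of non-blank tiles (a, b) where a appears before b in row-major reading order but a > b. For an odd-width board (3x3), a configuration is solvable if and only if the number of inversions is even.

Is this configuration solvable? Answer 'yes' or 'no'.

Answer: yes

Derivation:
Inversions (pairs i<j in row-major order where tile[i] > tile[j] > 0): 14
14 is even, so the puzzle is solvable.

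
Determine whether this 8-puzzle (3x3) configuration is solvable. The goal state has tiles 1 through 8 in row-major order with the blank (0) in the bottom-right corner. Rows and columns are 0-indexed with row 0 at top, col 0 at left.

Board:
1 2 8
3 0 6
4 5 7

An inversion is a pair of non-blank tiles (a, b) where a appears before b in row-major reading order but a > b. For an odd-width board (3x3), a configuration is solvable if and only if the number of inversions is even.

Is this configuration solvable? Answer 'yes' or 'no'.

Answer: no

Derivation:
Inversions (pairs i<j in row-major order where tile[i] > tile[j] > 0): 7
7 is odd, so the puzzle is not solvable.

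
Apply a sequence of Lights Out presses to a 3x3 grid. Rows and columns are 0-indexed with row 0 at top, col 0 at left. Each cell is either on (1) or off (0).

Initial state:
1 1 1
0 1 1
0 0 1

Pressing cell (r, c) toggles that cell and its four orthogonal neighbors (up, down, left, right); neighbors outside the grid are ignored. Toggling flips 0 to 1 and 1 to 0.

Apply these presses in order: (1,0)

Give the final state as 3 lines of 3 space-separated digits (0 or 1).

After press 1 at (1,0):
0 1 1
1 0 1
1 0 1

Answer: 0 1 1
1 0 1
1 0 1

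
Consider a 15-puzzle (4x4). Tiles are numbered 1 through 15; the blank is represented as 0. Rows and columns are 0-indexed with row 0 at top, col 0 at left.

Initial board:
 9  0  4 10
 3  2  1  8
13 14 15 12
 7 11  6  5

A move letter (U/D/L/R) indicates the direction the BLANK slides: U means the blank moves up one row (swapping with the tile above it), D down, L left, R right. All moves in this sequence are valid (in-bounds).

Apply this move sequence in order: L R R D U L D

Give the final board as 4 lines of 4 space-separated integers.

After move 1 (L):
 0  9  4 10
 3  2  1  8
13 14 15 12
 7 11  6  5

After move 2 (R):
 9  0  4 10
 3  2  1  8
13 14 15 12
 7 11  6  5

After move 3 (R):
 9  4  0 10
 3  2  1  8
13 14 15 12
 7 11  6  5

After move 4 (D):
 9  4  1 10
 3  2  0  8
13 14 15 12
 7 11  6  5

After move 5 (U):
 9  4  0 10
 3  2  1  8
13 14 15 12
 7 11  6  5

After move 6 (L):
 9  0  4 10
 3  2  1  8
13 14 15 12
 7 11  6  5

After move 7 (D):
 9  2  4 10
 3  0  1  8
13 14 15 12
 7 11  6  5

Answer:  9  2  4 10
 3  0  1  8
13 14 15 12
 7 11  6  5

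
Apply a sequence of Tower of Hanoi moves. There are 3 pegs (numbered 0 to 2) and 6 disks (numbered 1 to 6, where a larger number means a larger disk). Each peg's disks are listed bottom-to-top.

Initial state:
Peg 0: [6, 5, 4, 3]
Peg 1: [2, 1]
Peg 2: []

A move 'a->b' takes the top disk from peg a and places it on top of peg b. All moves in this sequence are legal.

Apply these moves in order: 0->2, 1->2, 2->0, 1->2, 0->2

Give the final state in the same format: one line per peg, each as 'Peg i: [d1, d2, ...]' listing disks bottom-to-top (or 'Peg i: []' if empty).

Answer: Peg 0: [6, 5, 4]
Peg 1: []
Peg 2: [3, 2, 1]

Derivation:
After move 1 (0->2):
Peg 0: [6, 5, 4]
Peg 1: [2, 1]
Peg 2: [3]

After move 2 (1->2):
Peg 0: [6, 5, 4]
Peg 1: [2]
Peg 2: [3, 1]

After move 3 (2->0):
Peg 0: [6, 5, 4, 1]
Peg 1: [2]
Peg 2: [3]

After move 4 (1->2):
Peg 0: [6, 5, 4, 1]
Peg 1: []
Peg 2: [3, 2]

After move 5 (0->2):
Peg 0: [6, 5, 4]
Peg 1: []
Peg 2: [3, 2, 1]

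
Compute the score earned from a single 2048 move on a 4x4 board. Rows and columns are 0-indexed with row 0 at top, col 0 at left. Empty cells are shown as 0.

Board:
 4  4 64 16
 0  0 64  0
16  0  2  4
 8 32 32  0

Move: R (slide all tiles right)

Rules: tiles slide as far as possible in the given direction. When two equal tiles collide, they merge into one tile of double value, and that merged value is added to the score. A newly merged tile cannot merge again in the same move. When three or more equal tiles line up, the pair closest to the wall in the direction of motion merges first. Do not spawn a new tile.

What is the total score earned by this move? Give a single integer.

Slide right:
row 0: [4, 4, 64, 16] -> [0, 8, 64, 16]  score +8 (running 8)
row 1: [0, 0, 64, 0] -> [0, 0, 0, 64]  score +0 (running 8)
row 2: [16, 0, 2, 4] -> [0, 16, 2, 4]  score +0 (running 8)
row 3: [8, 32, 32, 0] -> [0, 0, 8, 64]  score +64 (running 72)
Board after move:
 0  8 64 16
 0  0  0 64
 0 16  2  4
 0  0  8 64

Answer: 72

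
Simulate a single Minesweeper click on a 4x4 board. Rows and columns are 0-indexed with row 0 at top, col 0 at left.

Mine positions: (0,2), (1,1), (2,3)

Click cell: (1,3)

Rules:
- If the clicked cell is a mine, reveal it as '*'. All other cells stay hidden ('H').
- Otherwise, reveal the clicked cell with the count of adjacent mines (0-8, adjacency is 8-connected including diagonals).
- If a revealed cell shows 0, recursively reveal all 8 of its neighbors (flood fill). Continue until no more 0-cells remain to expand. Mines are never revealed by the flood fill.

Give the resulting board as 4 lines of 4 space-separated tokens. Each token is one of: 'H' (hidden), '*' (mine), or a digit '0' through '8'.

H H H H
H H H 2
H H H H
H H H H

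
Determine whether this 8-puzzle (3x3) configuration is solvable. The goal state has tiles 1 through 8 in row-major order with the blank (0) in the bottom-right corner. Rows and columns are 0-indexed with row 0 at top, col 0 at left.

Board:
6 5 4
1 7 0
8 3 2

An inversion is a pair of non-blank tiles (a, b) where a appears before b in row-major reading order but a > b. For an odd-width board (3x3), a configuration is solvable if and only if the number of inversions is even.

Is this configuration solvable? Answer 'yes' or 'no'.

Inversions (pairs i<j in row-major order where tile[i] > tile[j] > 0): 17
17 is odd, so the puzzle is not solvable.

Answer: no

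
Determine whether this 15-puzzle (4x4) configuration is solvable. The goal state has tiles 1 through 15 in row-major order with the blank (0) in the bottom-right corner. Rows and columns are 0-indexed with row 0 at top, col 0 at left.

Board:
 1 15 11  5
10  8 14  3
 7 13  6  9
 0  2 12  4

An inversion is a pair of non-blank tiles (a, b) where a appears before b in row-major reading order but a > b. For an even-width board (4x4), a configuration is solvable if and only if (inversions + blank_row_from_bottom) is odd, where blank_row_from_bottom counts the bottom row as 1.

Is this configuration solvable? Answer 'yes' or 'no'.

Answer: no

Derivation:
Inversions: 59
Blank is in row 3 (0-indexed from top), which is row 1 counting from the bottom (bottom = 1).
59 + 1 = 60, which is even, so the puzzle is not solvable.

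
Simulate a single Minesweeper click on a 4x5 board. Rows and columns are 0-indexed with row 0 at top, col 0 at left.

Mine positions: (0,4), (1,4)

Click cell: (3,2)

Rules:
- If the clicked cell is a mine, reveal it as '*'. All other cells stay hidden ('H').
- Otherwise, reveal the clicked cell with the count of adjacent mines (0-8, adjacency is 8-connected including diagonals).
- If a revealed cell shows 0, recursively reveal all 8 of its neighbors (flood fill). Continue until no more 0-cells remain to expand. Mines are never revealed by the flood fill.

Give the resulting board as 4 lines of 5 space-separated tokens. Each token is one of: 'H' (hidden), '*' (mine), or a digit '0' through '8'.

0 0 0 2 H
0 0 0 2 H
0 0 0 1 1
0 0 0 0 0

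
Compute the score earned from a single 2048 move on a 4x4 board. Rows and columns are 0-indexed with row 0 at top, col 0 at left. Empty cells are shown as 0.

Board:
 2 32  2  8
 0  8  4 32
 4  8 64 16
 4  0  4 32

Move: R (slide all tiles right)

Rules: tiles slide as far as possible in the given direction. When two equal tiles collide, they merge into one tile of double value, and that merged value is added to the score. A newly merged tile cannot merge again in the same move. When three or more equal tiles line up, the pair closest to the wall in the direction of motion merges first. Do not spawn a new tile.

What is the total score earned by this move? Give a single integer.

Slide right:
row 0: [2, 32, 2, 8] -> [2, 32, 2, 8]  score +0 (running 0)
row 1: [0, 8, 4, 32] -> [0, 8, 4, 32]  score +0 (running 0)
row 2: [4, 8, 64, 16] -> [4, 8, 64, 16]  score +0 (running 0)
row 3: [4, 0, 4, 32] -> [0, 0, 8, 32]  score +8 (running 8)
Board after move:
 2 32  2  8
 0  8  4 32
 4  8 64 16
 0  0  8 32

Answer: 8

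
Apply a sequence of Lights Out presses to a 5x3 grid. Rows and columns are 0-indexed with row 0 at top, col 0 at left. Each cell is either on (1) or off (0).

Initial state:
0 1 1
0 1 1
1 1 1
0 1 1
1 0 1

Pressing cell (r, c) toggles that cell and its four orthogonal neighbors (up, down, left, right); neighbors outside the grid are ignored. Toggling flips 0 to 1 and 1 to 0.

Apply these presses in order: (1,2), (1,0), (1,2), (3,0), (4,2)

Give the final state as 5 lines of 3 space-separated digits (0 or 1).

After press 1 at (1,2):
0 1 0
0 0 0
1 1 0
0 1 1
1 0 1

After press 2 at (1,0):
1 1 0
1 1 0
0 1 0
0 1 1
1 0 1

After press 3 at (1,2):
1 1 1
1 0 1
0 1 1
0 1 1
1 0 1

After press 4 at (3,0):
1 1 1
1 0 1
1 1 1
1 0 1
0 0 1

After press 5 at (4,2):
1 1 1
1 0 1
1 1 1
1 0 0
0 1 0

Answer: 1 1 1
1 0 1
1 1 1
1 0 0
0 1 0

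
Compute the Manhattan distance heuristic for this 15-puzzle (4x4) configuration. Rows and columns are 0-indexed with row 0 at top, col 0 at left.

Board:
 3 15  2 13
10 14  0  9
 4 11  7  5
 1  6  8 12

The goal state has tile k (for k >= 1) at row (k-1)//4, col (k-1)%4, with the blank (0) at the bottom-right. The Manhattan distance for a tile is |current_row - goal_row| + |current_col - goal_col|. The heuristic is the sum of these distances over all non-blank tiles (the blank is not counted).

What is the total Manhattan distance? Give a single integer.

Answer: 41

Derivation:
Tile 3: (0,0)->(0,2) = 2
Tile 15: (0,1)->(3,2) = 4
Tile 2: (0,2)->(0,1) = 1
Tile 13: (0,3)->(3,0) = 6
Tile 10: (1,0)->(2,1) = 2
Tile 14: (1,1)->(3,1) = 2
Tile 9: (1,3)->(2,0) = 4
Tile 4: (2,0)->(0,3) = 5
Tile 11: (2,1)->(2,2) = 1
Tile 7: (2,2)->(1,2) = 1
Tile 5: (2,3)->(1,0) = 4
Tile 1: (3,0)->(0,0) = 3
Tile 6: (3,1)->(1,1) = 2
Tile 8: (3,2)->(1,3) = 3
Tile 12: (3,3)->(2,3) = 1
Sum: 2 + 4 + 1 + 6 + 2 + 2 + 4 + 5 + 1 + 1 + 4 + 3 + 2 + 3 + 1 = 41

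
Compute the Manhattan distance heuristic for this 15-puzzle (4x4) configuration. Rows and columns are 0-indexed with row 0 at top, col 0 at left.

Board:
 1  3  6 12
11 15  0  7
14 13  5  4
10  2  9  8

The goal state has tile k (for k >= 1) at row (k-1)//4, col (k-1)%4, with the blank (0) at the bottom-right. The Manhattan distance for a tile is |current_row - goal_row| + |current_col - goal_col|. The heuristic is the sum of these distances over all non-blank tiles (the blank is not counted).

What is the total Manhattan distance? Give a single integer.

Tile 1: at (0,0), goal (0,0), distance |0-0|+|0-0| = 0
Tile 3: at (0,1), goal (0,2), distance |0-0|+|1-2| = 1
Tile 6: at (0,2), goal (1,1), distance |0-1|+|2-1| = 2
Tile 12: at (0,3), goal (2,3), distance |0-2|+|3-3| = 2
Tile 11: at (1,0), goal (2,2), distance |1-2|+|0-2| = 3
Tile 15: at (1,1), goal (3,2), distance |1-3|+|1-2| = 3
Tile 7: at (1,3), goal (1,2), distance |1-1|+|3-2| = 1
Tile 14: at (2,0), goal (3,1), distance |2-3|+|0-1| = 2
Tile 13: at (2,1), goal (3,0), distance |2-3|+|1-0| = 2
Tile 5: at (2,2), goal (1,0), distance |2-1|+|2-0| = 3
Tile 4: at (2,3), goal (0,3), distance |2-0|+|3-3| = 2
Tile 10: at (3,0), goal (2,1), distance |3-2|+|0-1| = 2
Tile 2: at (3,1), goal (0,1), distance |3-0|+|1-1| = 3
Tile 9: at (3,2), goal (2,0), distance |3-2|+|2-0| = 3
Tile 8: at (3,3), goal (1,3), distance |3-1|+|3-3| = 2
Sum: 0 + 1 + 2 + 2 + 3 + 3 + 1 + 2 + 2 + 3 + 2 + 2 + 3 + 3 + 2 = 31

Answer: 31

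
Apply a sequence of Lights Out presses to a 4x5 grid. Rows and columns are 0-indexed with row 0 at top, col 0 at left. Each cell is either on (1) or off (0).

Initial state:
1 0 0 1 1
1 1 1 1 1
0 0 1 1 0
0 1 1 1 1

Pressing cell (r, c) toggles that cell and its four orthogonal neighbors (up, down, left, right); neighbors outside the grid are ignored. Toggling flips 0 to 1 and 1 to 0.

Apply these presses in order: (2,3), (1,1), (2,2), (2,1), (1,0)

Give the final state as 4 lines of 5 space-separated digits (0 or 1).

After press 1 at (2,3):
1 0 0 1 1
1 1 1 0 1
0 0 0 0 1
0 1 1 0 1

After press 2 at (1,1):
1 1 0 1 1
0 0 0 0 1
0 1 0 0 1
0 1 1 0 1

After press 3 at (2,2):
1 1 0 1 1
0 0 1 0 1
0 0 1 1 1
0 1 0 0 1

After press 4 at (2,1):
1 1 0 1 1
0 1 1 0 1
1 1 0 1 1
0 0 0 0 1

After press 5 at (1,0):
0 1 0 1 1
1 0 1 0 1
0 1 0 1 1
0 0 0 0 1

Answer: 0 1 0 1 1
1 0 1 0 1
0 1 0 1 1
0 0 0 0 1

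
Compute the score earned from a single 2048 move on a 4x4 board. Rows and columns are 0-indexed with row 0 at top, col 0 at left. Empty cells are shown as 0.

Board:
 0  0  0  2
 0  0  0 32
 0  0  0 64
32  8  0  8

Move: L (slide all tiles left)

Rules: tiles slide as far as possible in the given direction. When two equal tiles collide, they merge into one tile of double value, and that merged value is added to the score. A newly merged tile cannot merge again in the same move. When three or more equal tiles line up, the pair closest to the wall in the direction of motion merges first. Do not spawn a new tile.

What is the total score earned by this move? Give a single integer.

Slide left:
row 0: [0, 0, 0, 2] -> [2, 0, 0, 0]  score +0 (running 0)
row 1: [0, 0, 0, 32] -> [32, 0, 0, 0]  score +0 (running 0)
row 2: [0, 0, 0, 64] -> [64, 0, 0, 0]  score +0 (running 0)
row 3: [32, 8, 0, 8] -> [32, 16, 0, 0]  score +16 (running 16)
Board after move:
 2  0  0  0
32  0  0  0
64  0  0  0
32 16  0  0

Answer: 16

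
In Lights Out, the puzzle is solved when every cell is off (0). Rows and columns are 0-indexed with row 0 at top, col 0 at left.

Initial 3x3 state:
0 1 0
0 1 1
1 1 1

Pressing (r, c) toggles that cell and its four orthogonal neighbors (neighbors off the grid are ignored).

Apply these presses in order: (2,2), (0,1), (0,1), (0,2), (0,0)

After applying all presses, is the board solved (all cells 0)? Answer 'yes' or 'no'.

After press 1 at (2,2):
0 1 0
0 1 0
1 0 0

After press 2 at (0,1):
1 0 1
0 0 0
1 0 0

After press 3 at (0,1):
0 1 0
0 1 0
1 0 0

After press 4 at (0,2):
0 0 1
0 1 1
1 0 0

After press 5 at (0,0):
1 1 1
1 1 1
1 0 0

Lights still on: 7

Answer: no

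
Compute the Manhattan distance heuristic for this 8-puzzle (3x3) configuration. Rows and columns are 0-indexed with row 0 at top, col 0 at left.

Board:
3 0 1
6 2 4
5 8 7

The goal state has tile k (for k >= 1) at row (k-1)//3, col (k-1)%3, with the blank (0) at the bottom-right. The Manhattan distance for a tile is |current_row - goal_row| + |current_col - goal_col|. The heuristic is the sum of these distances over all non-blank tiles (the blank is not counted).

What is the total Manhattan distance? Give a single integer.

Answer: 13

Derivation:
Tile 3: (0,0)->(0,2) = 2
Tile 1: (0,2)->(0,0) = 2
Tile 6: (1,0)->(1,2) = 2
Tile 2: (1,1)->(0,1) = 1
Tile 4: (1,2)->(1,0) = 2
Tile 5: (2,0)->(1,1) = 2
Tile 8: (2,1)->(2,1) = 0
Tile 7: (2,2)->(2,0) = 2
Sum: 2 + 2 + 2 + 1 + 2 + 2 + 0 + 2 = 13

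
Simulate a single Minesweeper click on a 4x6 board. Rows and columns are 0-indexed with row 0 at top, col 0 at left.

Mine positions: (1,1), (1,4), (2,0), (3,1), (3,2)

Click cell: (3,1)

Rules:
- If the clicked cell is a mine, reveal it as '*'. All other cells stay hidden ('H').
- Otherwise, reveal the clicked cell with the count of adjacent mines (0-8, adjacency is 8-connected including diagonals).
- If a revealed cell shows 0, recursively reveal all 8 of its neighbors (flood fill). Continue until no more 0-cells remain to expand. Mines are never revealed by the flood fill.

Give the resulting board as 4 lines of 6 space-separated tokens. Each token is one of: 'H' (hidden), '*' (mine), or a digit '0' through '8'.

H H H H H H
H H H H H H
H H H H H H
H * H H H H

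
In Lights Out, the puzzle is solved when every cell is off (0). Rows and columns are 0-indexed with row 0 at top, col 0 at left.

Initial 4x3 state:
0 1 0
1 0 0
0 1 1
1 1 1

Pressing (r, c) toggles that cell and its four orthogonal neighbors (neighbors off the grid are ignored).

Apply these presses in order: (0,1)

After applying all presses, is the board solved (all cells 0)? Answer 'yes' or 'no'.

Answer: no

Derivation:
After press 1 at (0,1):
1 0 1
1 1 0
0 1 1
1 1 1

Lights still on: 9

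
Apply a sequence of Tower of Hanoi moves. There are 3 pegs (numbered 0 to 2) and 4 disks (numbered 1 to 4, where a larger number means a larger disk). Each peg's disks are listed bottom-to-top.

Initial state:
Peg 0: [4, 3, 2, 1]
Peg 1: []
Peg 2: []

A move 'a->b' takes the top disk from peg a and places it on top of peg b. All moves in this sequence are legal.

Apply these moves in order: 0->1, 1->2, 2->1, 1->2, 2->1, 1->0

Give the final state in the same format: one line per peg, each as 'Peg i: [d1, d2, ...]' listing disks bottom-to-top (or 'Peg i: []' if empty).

After move 1 (0->1):
Peg 0: [4, 3, 2]
Peg 1: [1]
Peg 2: []

After move 2 (1->2):
Peg 0: [4, 3, 2]
Peg 1: []
Peg 2: [1]

After move 3 (2->1):
Peg 0: [4, 3, 2]
Peg 1: [1]
Peg 2: []

After move 4 (1->2):
Peg 0: [4, 3, 2]
Peg 1: []
Peg 2: [1]

After move 5 (2->1):
Peg 0: [4, 3, 2]
Peg 1: [1]
Peg 2: []

After move 6 (1->0):
Peg 0: [4, 3, 2, 1]
Peg 1: []
Peg 2: []

Answer: Peg 0: [4, 3, 2, 1]
Peg 1: []
Peg 2: []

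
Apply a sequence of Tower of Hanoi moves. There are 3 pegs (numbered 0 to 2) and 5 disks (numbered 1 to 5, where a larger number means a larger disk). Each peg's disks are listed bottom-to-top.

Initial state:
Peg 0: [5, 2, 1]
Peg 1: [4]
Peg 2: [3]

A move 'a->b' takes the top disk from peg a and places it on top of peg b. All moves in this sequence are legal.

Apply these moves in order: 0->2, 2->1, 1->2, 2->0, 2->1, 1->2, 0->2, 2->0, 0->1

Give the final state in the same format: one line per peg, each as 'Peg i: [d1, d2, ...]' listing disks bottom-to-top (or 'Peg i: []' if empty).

Answer: Peg 0: [5, 2]
Peg 1: [4, 1]
Peg 2: [3]

Derivation:
After move 1 (0->2):
Peg 0: [5, 2]
Peg 1: [4]
Peg 2: [3, 1]

After move 2 (2->1):
Peg 0: [5, 2]
Peg 1: [4, 1]
Peg 2: [3]

After move 3 (1->2):
Peg 0: [5, 2]
Peg 1: [4]
Peg 2: [3, 1]

After move 4 (2->0):
Peg 0: [5, 2, 1]
Peg 1: [4]
Peg 2: [3]

After move 5 (2->1):
Peg 0: [5, 2, 1]
Peg 1: [4, 3]
Peg 2: []

After move 6 (1->2):
Peg 0: [5, 2, 1]
Peg 1: [4]
Peg 2: [3]

After move 7 (0->2):
Peg 0: [5, 2]
Peg 1: [4]
Peg 2: [3, 1]

After move 8 (2->0):
Peg 0: [5, 2, 1]
Peg 1: [4]
Peg 2: [3]

After move 9 (0->1):
Peg 0: [5, 2]
Peg 1: [4, 1]
Peg 2: [3]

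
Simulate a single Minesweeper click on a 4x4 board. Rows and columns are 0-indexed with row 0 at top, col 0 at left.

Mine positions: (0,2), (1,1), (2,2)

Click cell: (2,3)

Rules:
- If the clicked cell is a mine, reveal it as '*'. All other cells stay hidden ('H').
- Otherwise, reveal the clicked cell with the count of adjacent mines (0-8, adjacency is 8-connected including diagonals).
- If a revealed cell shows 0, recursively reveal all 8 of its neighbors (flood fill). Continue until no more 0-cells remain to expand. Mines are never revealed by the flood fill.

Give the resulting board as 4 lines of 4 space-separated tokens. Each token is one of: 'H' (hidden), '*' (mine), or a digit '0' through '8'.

H H H H
H H H H
H H H 1
H H H H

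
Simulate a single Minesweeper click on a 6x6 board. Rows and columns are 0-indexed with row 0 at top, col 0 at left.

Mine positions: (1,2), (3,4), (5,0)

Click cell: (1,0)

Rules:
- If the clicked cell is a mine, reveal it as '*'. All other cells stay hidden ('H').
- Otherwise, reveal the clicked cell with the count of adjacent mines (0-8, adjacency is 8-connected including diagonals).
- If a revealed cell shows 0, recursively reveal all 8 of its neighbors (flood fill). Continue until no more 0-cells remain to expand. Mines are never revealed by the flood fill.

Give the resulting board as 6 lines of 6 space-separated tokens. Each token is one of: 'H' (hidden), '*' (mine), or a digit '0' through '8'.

0 1 H H H H
0 1 H H H H
0 1 1 2 H H
0 0 0 1 H H
1 1 0 1 1 1
H 1 0 0 0 0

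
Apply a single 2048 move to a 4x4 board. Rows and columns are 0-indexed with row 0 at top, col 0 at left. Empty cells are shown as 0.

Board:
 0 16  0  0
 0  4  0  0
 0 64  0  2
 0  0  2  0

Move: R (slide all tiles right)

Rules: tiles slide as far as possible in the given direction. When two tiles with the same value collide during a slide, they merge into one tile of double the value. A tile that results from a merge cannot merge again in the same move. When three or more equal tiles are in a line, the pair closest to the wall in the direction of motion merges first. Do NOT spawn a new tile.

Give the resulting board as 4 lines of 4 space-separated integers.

Slide right:
row 0: [0, 16, 0, 0] -> [0, 0, 0, 16]
row 1: [0, 4, 0, 0] -> [0, 0, 0, 4]
row 2: [0, 64, 0, 2] -> [0, 0, 64, 2]
row 3: [0, 0, 2, 0] -> [0, 0, 0, 2]

Answer:  0  0  0 16
 0  0  0  4
 0  0 64  2
 0  0  0  2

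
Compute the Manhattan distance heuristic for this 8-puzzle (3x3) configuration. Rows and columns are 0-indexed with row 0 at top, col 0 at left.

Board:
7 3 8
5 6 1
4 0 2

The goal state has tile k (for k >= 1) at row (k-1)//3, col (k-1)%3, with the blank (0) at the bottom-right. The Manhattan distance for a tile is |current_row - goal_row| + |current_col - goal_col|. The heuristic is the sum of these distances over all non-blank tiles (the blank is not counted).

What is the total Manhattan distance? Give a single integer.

Answer: 15

Derivation:
Tile 7: at (0,0), goal (2,0), distance |0-2|+|0-0| = 2
Tile 3: at (0,1), goal (0,2), distance |0-0|+|1-2| = 1
Tile 8: at (0,2), goal (2,1), distance |0-2|+|2-1| = 3
Tile 5: at (1,0), goal (1,1), distance |1-1|+|0-1| = 1
Tile 6: at (1,1), goal (1,2), distance |1-1|+|1-2| = 1
Tile 1: at (1,2), goal (0,0), distance |1-0|+|2-0| = 3
Tile 4: at (2,0), goal (1,0), distance |2-1|+|0-0| = 1
Tile 2: at (2,2), goal (0,1), distance |2-0|+|2-1| = 3
Sum: 2 + 1 + 3 + 1 + 1 + 3 + 1 + 3 = 15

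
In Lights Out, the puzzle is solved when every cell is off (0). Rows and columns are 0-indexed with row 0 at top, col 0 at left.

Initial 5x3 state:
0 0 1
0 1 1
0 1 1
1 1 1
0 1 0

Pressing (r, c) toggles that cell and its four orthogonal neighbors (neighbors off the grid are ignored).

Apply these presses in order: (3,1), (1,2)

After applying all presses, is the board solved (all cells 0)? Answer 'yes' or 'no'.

Answer: yes

Derivation:
After press 1 at (3,1):
0 0 1
0 1 1
0 0 1
0 0 0
0 0 0

After press 2 at (1,2):
0 0 0
0 0 0
0 0 0
0 0 0
0 0 0

Lights still on: 0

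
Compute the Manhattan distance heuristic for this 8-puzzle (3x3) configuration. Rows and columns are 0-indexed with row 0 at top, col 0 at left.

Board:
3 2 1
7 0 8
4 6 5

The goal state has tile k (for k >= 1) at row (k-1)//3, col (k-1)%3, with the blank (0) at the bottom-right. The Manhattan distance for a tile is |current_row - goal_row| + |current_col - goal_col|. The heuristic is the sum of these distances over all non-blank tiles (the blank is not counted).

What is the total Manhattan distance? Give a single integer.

Answer: 12

Derivation:
Tile 3: (0,0)->(0,2) = 2
Tile 2: (0,1)->(0,1) = 0
Tile 1: (0,2)->(0,0) = 2
Tile 7: (1,0)->(2,0) = 1
Tile 8: (1,2)->(2,1) = 2
Tile 4: (2,0)->(1,0) = 1
Tile 6: (2,1)->(1,2) = 2
Tile 5: (2,2)->(1,1) = 2
Sum: 2 + 0 + 2 + 1 + 2 + 1 + 2 + 2 = 12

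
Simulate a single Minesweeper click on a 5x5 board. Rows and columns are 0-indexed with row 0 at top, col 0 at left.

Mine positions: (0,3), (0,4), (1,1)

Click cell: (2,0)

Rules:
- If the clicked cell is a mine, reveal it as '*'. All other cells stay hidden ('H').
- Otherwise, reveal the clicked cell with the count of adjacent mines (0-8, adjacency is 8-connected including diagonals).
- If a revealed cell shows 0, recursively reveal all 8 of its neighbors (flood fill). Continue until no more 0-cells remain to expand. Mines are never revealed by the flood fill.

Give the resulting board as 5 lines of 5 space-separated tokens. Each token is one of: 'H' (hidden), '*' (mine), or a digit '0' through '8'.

H H H H H
H H H H H
1 H H H H
H H H H H
H H H H H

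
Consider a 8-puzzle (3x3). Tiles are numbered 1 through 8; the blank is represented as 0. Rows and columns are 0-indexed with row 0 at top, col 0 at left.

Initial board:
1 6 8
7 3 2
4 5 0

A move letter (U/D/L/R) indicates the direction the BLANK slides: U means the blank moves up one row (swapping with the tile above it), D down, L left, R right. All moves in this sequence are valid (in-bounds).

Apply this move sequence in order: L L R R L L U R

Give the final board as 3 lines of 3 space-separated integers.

After move 1 (L):
1 6 8
7 3 2
4 0 5

After move 2 (L):
1 6 8
7 3 2
0 4 5

After move 3 (R):
1 6 8
7 3 2
4 0 5

After move 4 (R):
1 6 8
7 3 2
4 5 0

After move 5 (L):
1 6 8
7 3 2
4 0 5

After move 6 (L):
1 6 8
7 3 2
0 4 5

After move 7 (U):
1 6 8
0 3 2
7 4 5

After move 8 (R):
1 6 8
3 0 2
7 4 5

Answer: 1 6 8
3 0 2
7 4 5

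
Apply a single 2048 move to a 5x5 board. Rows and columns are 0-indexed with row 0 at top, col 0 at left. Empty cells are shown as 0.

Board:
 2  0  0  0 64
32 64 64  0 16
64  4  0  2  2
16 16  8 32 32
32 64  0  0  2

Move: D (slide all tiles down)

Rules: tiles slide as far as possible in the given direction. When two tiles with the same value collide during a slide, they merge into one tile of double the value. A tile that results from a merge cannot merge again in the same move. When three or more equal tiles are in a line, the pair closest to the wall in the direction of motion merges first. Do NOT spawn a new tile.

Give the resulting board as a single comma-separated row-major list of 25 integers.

Slide down:
col 0: [2, 32, 64, 16, 32] -> [2, 32, 64, 16, 32]
col 1: [0, 64, 4, 16, 64] -> [0, 64, 4, 16, 64]
col 2: [0, 64, 0, 8, 0] -> [0, 0, 0, 64, 8]
col 3: [0, 0, 2, 32, 0] -> [0, 0, 0, 2, 32]
col 4: [64, 16, 2, 32, 2] -> [64, 16, 2, 32, 2]

Answer: 2, 0, 0, 0, 64, 32, 64, 0, 0, 16, 64, 4, 0, 0, 2, 16, 16, 64, 2, 32, 32, 64, 8, 32, 2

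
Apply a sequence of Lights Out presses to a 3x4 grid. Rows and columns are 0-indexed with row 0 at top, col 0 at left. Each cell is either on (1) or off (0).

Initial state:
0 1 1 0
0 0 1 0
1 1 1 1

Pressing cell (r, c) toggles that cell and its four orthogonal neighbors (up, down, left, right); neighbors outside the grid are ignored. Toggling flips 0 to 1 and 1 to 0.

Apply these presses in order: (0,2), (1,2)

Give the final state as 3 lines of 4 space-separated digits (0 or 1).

After press 1 at (0,2):
0 0 0 1
0 0 0 0
1 1 1 1

After press 2 at (1,2):
0 0 1 1
0 1 1 1
1 1 0 1

Answer: 0 0 1 1
0 1 1 1
1 1 0 1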